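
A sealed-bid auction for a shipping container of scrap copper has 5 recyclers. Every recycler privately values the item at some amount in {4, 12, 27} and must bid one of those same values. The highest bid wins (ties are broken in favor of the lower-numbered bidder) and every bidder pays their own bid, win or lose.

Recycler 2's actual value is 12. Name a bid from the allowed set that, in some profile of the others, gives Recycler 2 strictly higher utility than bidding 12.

4

Suppose Recycler 1 bids 4, Recycler 3 bids 4, Recycler 4 bids 4 and Recycler 5 bids 27.
Bid 12: loses but pays 12, utility -12.
Bid 4: loses but pays 4, utility -4.
So bidding 4 beats truth here (-4 > -12).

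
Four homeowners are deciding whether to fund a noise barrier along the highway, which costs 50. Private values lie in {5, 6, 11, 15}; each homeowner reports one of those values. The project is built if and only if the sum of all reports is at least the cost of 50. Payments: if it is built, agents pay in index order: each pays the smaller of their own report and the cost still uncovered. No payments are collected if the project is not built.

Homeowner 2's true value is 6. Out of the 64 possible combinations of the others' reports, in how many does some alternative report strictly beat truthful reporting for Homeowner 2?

1

Others report (15, 15, 15): truth gives 0; report 5 gives 1 > 0. Violating.
Others report (5, 5, 5): truth gives 0; no alternative beats it.
Others report (5, 5, 6): truth gives 0; no alternative beats it.
(Checking all 64 profiles: 1 has a profitable deviation, 63 do not.)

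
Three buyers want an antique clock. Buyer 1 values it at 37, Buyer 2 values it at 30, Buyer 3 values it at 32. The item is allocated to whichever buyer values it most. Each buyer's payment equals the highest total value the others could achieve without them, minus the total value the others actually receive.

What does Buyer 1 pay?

Buyer 1 has the highest value and receives the item.
Without Buyer 1, the item would go to the next-highest value, 32, so the others could achieve 32.
With Buyer 1 present and winning, the others receive nothing, so their total is 0.
Payment = 32 - 0 = 32.

32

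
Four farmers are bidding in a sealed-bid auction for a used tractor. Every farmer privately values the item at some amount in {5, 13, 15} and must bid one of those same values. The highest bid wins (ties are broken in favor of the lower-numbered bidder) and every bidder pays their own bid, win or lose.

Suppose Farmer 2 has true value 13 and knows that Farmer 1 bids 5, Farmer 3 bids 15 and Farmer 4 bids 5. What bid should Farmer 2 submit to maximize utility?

15

Bid 5: loses but pays 5, utility -5.
Bid 13: loses but pays 13, utility -13.
Bid 15: wins, pays 15, utility 13 - 15 = -2.
The best choice is 15 with utility -2.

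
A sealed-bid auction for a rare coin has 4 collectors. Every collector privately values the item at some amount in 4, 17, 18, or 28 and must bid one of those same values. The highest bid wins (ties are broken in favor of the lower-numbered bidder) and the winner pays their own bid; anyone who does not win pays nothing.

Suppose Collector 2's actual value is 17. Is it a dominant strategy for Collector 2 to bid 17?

Yes

Check each profile of the others' bids and compare truth against every alternative bid.
Others bid (4, 4, 4): truth gives 0, best alternative gives 0.
Others bid (4, 4, 17): truth gives 0, best alternative gives 0.
Others bid (4, 4, 18): truth gives 0, best alternative gives 0.
Others bid (4, 4, 28): truth gives 0, best alternative gives 0.
Others bid (4, 17, 4): truth gives 0, best alternative gives 0.
Others bid (4, 17, 17): truth gives 0, best alternative gives 0.
(Remaining 58 profiles checked similarly; truth is weakly best in each.)
In every case the truthful bid is at least as good as any alternative, so it is a dominant strategy.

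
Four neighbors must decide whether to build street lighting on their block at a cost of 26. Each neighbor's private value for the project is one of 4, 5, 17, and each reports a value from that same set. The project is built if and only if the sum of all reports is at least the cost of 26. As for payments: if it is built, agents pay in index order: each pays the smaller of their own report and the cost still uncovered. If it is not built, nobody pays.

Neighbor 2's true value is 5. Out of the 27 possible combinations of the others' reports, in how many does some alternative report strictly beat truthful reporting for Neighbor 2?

19

Others report (4, 4, 17): truth gives 0; report 4 gives 1 > 0. Violating.
Others report (4, 5, 17): truth gives 0; report 4 gives 1 > 0. Violating.
Others report (4, 17, 4): truth gives 0; report 4 gives 1 > 0. Violating.
Others report (4, 17, 5): truth gives 0; report 4 gives 1 > 0. Violating.
Others report (4, 4, 4): truth gives 0; no alternative beats it.
Others report (4, 4, 5): truth gives 0; no alternative beats it.
(Checking all 27 profiles: 19 have a profitable deviation, 8 do not.)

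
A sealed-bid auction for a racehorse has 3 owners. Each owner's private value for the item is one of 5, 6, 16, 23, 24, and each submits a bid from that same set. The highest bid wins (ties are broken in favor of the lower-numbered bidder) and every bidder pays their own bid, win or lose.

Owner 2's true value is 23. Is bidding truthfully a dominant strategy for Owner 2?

No

Consider the case where Owner 1 bids 5 and Owner 3 bids 5.
Truthful bid 23: wins, pays 23, utility 23 - 23 = 0.
Bid 6 instead: wins, pays 6, utility 23 - 6 = 17.
Since 17 > 0, bidding 6 is strictly better here, so truthful bidding is not dominant.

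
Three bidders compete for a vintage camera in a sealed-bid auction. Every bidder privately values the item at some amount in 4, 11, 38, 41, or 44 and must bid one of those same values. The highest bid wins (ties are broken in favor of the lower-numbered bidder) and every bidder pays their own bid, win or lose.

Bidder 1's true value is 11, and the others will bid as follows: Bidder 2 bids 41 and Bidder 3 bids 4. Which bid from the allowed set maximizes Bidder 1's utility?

4

Bid 4: loses but pays 4, utility -4.
Bid 11: loses but pays 11, utility -11.
Bid 38: loses but pays 38, utility -38.
Bid 41: wins, pays 41, utility 11 - 41 = -30.
Bid 44: wins, pays 44, utility 11 - 44 = -33.
The best choice is 4 with utility -4.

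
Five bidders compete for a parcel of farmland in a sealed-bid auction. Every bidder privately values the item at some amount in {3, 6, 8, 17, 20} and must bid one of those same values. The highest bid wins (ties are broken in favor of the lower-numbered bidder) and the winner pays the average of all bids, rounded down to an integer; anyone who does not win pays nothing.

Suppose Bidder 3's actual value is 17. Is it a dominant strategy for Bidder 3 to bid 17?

No

Consider the case where Bidder 1 bids 3, Bidder 2 bids 3, Bidder 4 bids 3 and Bidder 5 bids 3.
Truthful bid 17: wins, pays 5, utility 17 - 5 = 12.
Bid 6 instead: wins, pays 3, utility 17 - 3 = 14.
Since 14 > 12, bidding 6 is strictly better here, so truthful bidding is not dominant.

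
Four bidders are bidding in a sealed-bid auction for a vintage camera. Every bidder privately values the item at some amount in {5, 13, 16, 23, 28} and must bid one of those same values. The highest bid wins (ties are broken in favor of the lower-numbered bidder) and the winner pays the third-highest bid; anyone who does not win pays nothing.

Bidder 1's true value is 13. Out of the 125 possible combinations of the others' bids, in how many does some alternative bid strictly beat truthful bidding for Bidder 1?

9

Others bid (5, 5, 16): truth gives 0; bid 16 gives 8 > 0. Violating.
Others bid (5, 5, 23): truth gives 0; bid 23 gives 8 > 0. Violating.
Others bid (5, 5, 28): truth gives 0; bid 28 gives 8 > 0. Violating.
Others bid (5, 16, 5): truth gives 0; bid 16 gives 8 > 0. Violating.
Others bid (5, 5, 5): truth gives 8; no alternative beats it.
Others bid (5, 5, 13): truth gives 8; no alternative beats it.
(Checking all 125 profiles: 9 have a profitable deviation, 116 do not.)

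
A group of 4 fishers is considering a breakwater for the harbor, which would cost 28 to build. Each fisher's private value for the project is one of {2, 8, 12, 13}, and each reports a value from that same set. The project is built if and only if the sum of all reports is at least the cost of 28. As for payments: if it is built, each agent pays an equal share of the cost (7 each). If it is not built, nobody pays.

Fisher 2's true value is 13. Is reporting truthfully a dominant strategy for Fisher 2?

Yes

Check each profile of the others' reports and compare truth against every alternative report.
Others report (2, 2, 12): truth gives 6, best alternative gives 6.
Others report (2, 2, 13): truth gives 6, best alternative gives 6.
Others report (2, 8, 8): truth gives 6, best alternative gives 6.
Others report (2, 8, 12): truth gives 6, best alternative gives 6.
Others report (2, 8, 13): truth gives 6, best alternative gives 6.
Others report (2, 12, 2): truth gives 6, best alternative gives 6.
(Remaining 58 profiles checked similarly; truth is weakly best in each.)
In every case the truthful report is at least as good as any alternative, so it is a dominant strategy.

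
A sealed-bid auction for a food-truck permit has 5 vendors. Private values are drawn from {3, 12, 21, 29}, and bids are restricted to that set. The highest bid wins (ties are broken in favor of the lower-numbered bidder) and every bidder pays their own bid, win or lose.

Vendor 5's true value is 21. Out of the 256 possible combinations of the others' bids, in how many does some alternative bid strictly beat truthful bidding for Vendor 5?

Others bid (3, 3, 3, 3): truth gives 0; bid 12 gives 9 > 0. Violating.
Others bid (3, 3, 3, 21): truth gives -21; bid 3 gives -3 > -21. Violating.
Others bid (3, 3, 3, 29): truth gives -21; bid 3 gives -3 > -21. Violating.
Others bid (3, 3, 12, 21): truth gives -21; bid 3 gives -3 > -21. Violating.
Others bid (3, 3, 3, 12): truth gives 0; no alternative beats it.
Others bid (3, 3, 12, 3): truth gives 0; no alternative beats it.
(Checking all 256 profiles: 241 have a profitable deviation, 15 do not.)

241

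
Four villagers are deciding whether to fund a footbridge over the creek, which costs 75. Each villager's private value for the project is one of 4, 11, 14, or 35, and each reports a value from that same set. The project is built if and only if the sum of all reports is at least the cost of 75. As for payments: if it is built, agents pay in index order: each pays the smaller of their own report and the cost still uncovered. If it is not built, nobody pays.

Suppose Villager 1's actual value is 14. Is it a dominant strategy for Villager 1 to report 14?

Consider the case where Villager 2 reports 4, Villager 3 reports 35 and Villager 4 reports 35.
Truthful report 14: project built, pays 14, utility 14 - 14 = 0.
Report 4 instead: project built, pays 4, utility 14 - 4 = 10.
Since 10 > 0, reporting 4 is strictly better here, so truthful reporting is not dominant.

No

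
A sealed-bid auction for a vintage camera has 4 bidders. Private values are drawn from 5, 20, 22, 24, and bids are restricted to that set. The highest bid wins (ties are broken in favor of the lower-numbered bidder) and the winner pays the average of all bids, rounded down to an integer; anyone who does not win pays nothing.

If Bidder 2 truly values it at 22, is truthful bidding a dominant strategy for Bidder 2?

No

Consider the case where Bidder 1 bids 5, Bidder 3 bids 5 and Bidder 4 bids 5.
Truthful bid 22: wins, pays 9, utility 22 - 9 = 13.
Bid 20 instead: wins, pays 8, utility 22 - 8 = 14.
Since 14 > 13, bidding 20 is strictly better here, so truthful bidding is not dominant.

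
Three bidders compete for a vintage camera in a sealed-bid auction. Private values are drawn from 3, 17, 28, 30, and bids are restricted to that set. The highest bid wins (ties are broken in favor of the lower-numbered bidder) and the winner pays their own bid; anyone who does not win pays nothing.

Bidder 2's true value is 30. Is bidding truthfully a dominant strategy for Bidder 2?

Consider the case where Bidder 1 bids 3 and Bidder 3 bids 3.
Truthful bid 30: wins, pays 30, utility 30 - 30 = 0.
Bid 17 instead: wins, pays 17, utility 30 - 17 = 13.
Since 13 > 0, bidding 17 is strictly better here, so truthful bidding is not dominant.

No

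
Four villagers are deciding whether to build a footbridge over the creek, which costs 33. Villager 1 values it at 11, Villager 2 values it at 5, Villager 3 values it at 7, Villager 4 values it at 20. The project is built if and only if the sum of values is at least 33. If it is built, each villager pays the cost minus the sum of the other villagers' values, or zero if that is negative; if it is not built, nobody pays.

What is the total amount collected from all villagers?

Total value 43 ≥ cost 33, so it is built.
Villager 1: others sum to 32; max(0, 33 - 32) = 1.
Villager 2: others sum to 38; max(0, 33 - 38) = 0.
Villager 3: others sum to 36; max(0, 33 - 36) = 0.
Villager 4: others sum to 23; max(0, 33 - 23) = 10.
Total collected = 1 + 0 + 0 + 10 = 11.

11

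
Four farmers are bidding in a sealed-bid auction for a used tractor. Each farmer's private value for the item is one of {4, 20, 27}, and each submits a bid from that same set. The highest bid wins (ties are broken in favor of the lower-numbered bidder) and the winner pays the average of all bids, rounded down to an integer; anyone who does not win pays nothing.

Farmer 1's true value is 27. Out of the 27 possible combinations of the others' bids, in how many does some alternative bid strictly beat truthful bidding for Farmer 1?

8

Others bid (4, 4, 4): truth gives 18; bid 4 gives 23 > 18. Violating.
Others bid (4, 4, 20): truth gives 14; bid 20 gives 15 > 14. Violating.
Others bid (4, 20, 4): truth gives 14; bid 20 gives 15 > 14. Violating.
Others bid (4, 20, 20): truth gives 10; bid 20 gives 11 > 10. Violating.
Others bid (4, 4, 27): truth gives 12; no alternative beats it.
Others bid (4, 20, 27): truth gives 8; no alternative beats it.
(Checking all 27 profiles: 8 have a profitable deviation, 19 do not.)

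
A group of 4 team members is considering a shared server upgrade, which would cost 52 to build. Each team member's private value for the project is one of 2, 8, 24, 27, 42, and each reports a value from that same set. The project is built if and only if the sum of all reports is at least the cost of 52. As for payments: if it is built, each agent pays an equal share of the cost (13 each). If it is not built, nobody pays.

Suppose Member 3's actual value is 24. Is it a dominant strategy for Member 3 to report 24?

Consider the case where Member 1 reports 2, Member 2 reports 2 and Member 4 reports 8.
Truthful report 24: project not built, utility 0.
Report 42 instead: project built, pays 13, utility 24 - 13 = 11.
Since 11 > 0, reporting 42 is strictly better here, so truthful reporting is not dominant.

No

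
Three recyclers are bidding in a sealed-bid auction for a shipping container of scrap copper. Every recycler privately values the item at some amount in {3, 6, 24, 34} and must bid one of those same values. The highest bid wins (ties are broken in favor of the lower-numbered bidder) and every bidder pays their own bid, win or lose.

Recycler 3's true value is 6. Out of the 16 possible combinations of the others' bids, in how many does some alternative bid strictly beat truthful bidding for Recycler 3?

15

Others bid (3, 6): truth gives -6; bid 3 gives -3 > -6. Violating.
Others bid (3, 24): truth gives -6; bid 3 gives -3 > -6. Violating.
Others bid (3, 34): truth gives -6; bid 3 gives -3 > -6. Violating.
Others bid (6, 3): truth gives -6; bid 3 gives -3 > -6. Violating.
Others bid (3, 3): truth gives 0; no alternative beats it.
(Checking all 16 profiles: 15 have a profitable deviation, 1 does not.)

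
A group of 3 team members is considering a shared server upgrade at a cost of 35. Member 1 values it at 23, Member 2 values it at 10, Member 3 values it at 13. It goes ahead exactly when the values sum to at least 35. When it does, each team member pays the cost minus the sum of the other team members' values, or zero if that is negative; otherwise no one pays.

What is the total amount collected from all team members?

Total value 46 ≥ cost 35, so it is built.
Member 1: others sum to 23; max(0, 35 - 23) = 12.
Member 2: others sum to 36; max(0, 35 - 36) = 0.
Member 3: others sum to 33; max(0, 35 - 33) = 2.
Total collected = 12 + 0 + 2 = 14.

14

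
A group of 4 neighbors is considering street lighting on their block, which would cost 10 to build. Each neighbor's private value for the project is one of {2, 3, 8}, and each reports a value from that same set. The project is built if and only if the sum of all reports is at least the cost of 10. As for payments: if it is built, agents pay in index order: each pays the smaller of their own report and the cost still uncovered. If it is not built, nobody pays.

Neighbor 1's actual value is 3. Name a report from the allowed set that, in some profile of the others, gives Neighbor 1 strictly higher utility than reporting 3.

Suppose Neighbor 2 reports 2, Neighbor 3 reports 2 and Neighbor 4 reports 8.
Report 3: project built, pays 3, utility 3 - 3 = 0.
Report 2: project built, pays 2, utility 3 - 2 = 1.
So reporting 2 beats truth here (1 > 0).

2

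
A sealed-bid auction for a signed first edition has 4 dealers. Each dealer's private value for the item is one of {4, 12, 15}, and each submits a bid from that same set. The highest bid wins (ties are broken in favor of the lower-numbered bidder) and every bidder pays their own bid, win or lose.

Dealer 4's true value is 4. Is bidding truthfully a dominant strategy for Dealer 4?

Yes

Check each profile of the others' bids and compare truth against every alternative bid.
Others bid (4, 4, 15): truth gives -4, best alternative gives -12.
Others bid (4, 12, 15): truth gives -4, best alternative gives -12.
Others bid (4, 15, 4): truth gives -4, best alternative gives -12.
Others bid (4, 15, 12): truth gives -4, best alternative gives -12.
Others bid (4, 15, 15): truth gives -4, best alternative gives -12.
Others bid (12, 4, 15): truth gives -4, best alternative gives -12.
(Remaining 21 profiles checked similarly; truth is weakly best in each.)
In every case the truthful bid is at least as good as any alternative, so it is a dominant strategy.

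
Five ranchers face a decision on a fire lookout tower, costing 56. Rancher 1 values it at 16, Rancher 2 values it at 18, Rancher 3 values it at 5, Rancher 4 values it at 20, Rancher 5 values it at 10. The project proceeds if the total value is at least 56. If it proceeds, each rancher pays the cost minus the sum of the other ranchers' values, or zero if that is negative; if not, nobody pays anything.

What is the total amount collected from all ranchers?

Total value 69 ≥ cost 56, so it is built.
Rancher 1: others sum to 53; max(0, 56 - 53) = 3.
Rancher 2: others sum to 51; max(0, 56 - 51) = 5.
Rancher 3: others sum to 64; max(0, 56 - 64) = 0.
Rancher 4: others sum to 49; max(0, 56 - 49) = 7.
Rancher 5: others sum to 59; max(0, 56 - 59) = 0.
Total collected = 3 + 5 + 0 + 7 + 0 = 15.

15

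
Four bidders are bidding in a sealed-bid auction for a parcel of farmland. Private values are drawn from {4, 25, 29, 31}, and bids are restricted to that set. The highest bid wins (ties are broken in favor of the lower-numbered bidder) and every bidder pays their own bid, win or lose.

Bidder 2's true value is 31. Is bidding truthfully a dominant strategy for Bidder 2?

No

Consider the case where Bidder 1 bids 4, Bidder 3 bids 4 and Bidder 4 bids 4.
Truthful bid 31: wins, pays 31, utility 31 - 31 = 0.
Bid 25 instead: wins, pays 25, utility 31 - 25 = 6.
Since 6 > 0, bidding 25 is strictly better here, so truthful bidding is not dominant.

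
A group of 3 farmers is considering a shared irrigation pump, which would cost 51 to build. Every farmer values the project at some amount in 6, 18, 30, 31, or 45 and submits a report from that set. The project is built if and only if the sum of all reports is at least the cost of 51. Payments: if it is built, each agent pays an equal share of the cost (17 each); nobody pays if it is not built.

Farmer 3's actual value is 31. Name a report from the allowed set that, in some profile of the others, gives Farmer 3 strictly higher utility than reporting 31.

45

Suppose Farmer 1 reports 6 and Farmer 2 reports 6.
Report 31: project not built, utility 0.
Report 45: project built, pays 17, utility 31 - 17 = 14.
So reporting 45 beats truth here (14 > 0).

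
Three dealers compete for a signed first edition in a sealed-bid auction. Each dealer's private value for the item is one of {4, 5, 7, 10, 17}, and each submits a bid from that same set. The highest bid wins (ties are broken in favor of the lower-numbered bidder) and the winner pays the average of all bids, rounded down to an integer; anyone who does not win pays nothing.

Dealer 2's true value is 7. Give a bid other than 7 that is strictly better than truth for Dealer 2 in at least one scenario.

5

Suppose Dealer 1 bids 4 and Dealer 3 bids 4.
Bid 7: wins, pays 5, utility 7 - 5 = 2.
Bid 5: wins, pays 4, utility 7 - 4 = 3.
So bidding 5 beats truth here (3 > 2).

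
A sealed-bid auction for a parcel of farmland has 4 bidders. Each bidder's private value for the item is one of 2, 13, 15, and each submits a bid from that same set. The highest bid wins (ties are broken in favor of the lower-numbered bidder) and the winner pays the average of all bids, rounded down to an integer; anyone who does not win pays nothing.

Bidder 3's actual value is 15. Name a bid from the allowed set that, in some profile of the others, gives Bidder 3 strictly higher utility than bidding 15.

Suppose Bidder 1 bids 2, Bidder 2 bids 2 and Bidder 4 bids 2.
Bid 15: wins, pays 5, utility 15 - 5 = 10.
Bid 13: wins, pays 4, utility 15 - 4 = 11.
So bidding 13 beats truth here (11 > 10).

13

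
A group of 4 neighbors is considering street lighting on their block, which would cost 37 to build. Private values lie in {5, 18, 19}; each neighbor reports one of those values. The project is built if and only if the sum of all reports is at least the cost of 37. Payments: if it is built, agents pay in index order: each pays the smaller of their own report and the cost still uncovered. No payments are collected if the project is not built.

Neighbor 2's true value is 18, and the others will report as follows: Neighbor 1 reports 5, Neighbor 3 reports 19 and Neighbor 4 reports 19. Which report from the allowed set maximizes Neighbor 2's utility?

Report 5: project built, pays 5, utility 18 - 5 = 13.
Report 18: project built, pays 18, utility 18 - 18 = 0.
Report 19: project built, pays 19, utility 18 - 19 = -1.
The best choice is 5 with utility 13.

5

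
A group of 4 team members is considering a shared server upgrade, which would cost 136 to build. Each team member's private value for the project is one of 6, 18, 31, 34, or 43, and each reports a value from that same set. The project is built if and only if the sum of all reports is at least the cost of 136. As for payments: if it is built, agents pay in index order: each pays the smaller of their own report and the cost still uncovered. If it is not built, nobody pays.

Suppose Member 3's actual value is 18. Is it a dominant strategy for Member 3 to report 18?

Yes

Check each profile of the others' reports and compare truth against every alternative report.
Others report (6, 6, 6): truth gives 0, best alternative gives 0.
Others report (6, 6, 18): truth gives 0, best alternative gives 0.
Others report (6, 6, 31): truth gives 0, best alternative gives 0.
Others report (6, 6, 34): truth gives 0, best alternative gives 0.
Others report (6, 6, 43): truth gives 0, best alternative gives 0.
Others report (6, 18, 6): truth gives 0, best alternative gives 0.
(Remaining 119 profiles checked similarly; truth is weakly best in each.)
In every case the truthful report is at least as good as any alternative, so it is a dominant strategy.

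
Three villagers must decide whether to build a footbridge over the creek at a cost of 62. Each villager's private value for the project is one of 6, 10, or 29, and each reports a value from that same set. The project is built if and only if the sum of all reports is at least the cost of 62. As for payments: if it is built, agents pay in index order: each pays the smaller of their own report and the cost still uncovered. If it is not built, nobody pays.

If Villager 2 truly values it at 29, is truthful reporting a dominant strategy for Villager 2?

Consider the case where Villager 1 reports 29 and Villager 3 reports 29.
Truthful report 29: project built, pays 29, utility 29 - 29 = 0.
Report 6 instead: project built, pays 6, utility 29 - 6 = 23.
Since 23 > 0, reporting 6 is strictly better here, so truthful reporting is not dominant.

No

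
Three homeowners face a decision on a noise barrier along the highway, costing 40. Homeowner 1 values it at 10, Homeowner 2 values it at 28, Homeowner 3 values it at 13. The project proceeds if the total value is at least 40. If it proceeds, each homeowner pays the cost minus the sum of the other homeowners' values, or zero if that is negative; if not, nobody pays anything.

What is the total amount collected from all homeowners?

19

Total value 51 ≥ cost 40, so it is built.
Homeowner 1: others sum to 41; max(0, 40 - 41) = 0.
Homeowner 2: others sum to 23; max(0, 40 - 23) = 17.
Homeowner 3: others sum to 38; max(0, 40 - 38) = 2.
Total collected = 0 + 17 + 2 = 19.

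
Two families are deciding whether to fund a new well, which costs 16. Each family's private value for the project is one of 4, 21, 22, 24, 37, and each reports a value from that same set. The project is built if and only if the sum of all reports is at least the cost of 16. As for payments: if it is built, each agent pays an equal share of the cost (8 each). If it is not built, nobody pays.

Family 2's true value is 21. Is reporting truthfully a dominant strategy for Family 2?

Yes

Check each profile of the others' reports and compare truth against every alternative report.
Others report (4): truth gives 13, best alternative gives 13.
Others report (21): truth gives 13, best alternative gives 13.
Others report (22): truth gives 13, best alternative gives 13.
Others report (24): truth gives 13, best alternative gives 13.
Others report (37): truth gives 13, best alternative gives 13.
In every case the truthful report is at least as good as any alternative, so it is a dominant strategy.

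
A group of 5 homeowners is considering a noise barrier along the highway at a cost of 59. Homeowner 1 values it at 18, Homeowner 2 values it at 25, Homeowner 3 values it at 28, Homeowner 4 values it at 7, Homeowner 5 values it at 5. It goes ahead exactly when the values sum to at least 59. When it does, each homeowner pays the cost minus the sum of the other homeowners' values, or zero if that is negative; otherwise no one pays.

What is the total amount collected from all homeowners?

Total value 83 ≥ cost 59, so it is built.
Homeowner 1: others sum to 65; max(0, 59 - 65) = 0.
Homeowner 2: others sum to 58; max(0, 59 - 58) = 1.
Homeowner 3: others sum to 55; max(0, 59 - 55) = 4.
Homeowner 4: others sum to 76; max(0, 59 - 76) = 0.
Homeowner 5: others sum to 78; max(0, 59 - 78) = 0.
Total collected = 0 + 1 + 4 + 0 + 0 = 5.

5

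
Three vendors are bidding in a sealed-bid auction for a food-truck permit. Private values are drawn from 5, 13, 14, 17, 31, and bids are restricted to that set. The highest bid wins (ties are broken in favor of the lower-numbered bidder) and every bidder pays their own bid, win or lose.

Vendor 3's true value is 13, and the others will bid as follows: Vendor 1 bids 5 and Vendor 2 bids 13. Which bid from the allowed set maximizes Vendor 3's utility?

Bid 5: loses but pays 5, utility -5.
Bid 13: loses but pays 13, utility -13.
Bid 14: wins, pays 14, utility 13 - 14 = -1.
Bid 17: wins, pays 17, utility 13 - 17 = -4.
Bid 31: wins, pays 31, utility 13 - 31 = -18.
The best choice is 14 with utility -1.

14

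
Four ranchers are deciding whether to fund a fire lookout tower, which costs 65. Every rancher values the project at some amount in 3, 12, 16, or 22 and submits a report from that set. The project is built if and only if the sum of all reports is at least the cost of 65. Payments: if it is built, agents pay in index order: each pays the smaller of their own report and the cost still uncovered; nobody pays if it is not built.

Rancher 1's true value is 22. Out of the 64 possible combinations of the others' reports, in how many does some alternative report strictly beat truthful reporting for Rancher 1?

16

Others report (12, 16, 22): truth gives 0; report 16 gives 6 > 0. Violating.
Others report (12, 22, 16): truth gives 0; report 16 gives 6 > 0. Violating.
Others report (12, 22, 22): truth gives 0; report 12 gives 10 > 0. Violating.
Others report (16, 12, 22): truth gives 0; report 16 gives 6 > 0. Violating.
Others report (3, 3, 3): truth gives 0; no alternative beats it.
Others report (3, 3, 12): truth gives 0; no alternative beats it.
(Checking all 64 profiles: 16 have a profitable deviation, 48 do not.)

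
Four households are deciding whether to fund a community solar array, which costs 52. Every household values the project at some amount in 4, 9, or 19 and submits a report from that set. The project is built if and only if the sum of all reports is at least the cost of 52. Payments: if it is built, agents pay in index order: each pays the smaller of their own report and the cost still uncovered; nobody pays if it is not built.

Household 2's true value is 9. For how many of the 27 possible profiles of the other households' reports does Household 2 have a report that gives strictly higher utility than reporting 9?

Others report (19, 19, 19): truth gives 0; report 4 gives 5 > 0. Violating.
Others report (4, 4, 4): truth gives 0; no alternative beats it.
Others report (4, 4, 9): truth gives 0; no alternative beats it.
(Checking all 27 profiles: 1 has a profitable deviation, 26 do not.)

1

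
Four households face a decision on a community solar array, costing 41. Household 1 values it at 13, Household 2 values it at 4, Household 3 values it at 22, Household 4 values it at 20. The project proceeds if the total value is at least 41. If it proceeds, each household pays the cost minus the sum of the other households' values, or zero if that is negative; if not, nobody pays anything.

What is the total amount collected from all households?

Total value 59 ≥ cost 41, so it is built.
Household 1: others sum to 46; max(0, 41 - 46) = 0.
Household 2: others sum to 55; max(0, 41 - 55) = 0.
Household 3: others sum to 37; max(0, 41 - 37) = 4.
Household 4: others sum to 39; max(0, 41 - 39) = 2.
Total collected = 0 + 0 + 4 + 2 = 6.

6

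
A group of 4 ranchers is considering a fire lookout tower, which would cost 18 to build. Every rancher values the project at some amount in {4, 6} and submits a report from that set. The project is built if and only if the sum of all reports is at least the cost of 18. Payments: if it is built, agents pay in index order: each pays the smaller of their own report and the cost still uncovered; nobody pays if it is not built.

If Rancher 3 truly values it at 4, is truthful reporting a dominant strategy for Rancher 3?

Yes

Check each profile of the others' reports and compare truth against every alternative report.
Others report (4, 4, 4): truth gives 0, best alternative gives -2.
Others report (4, 4, 6): truth gives 0, best alternative gives -2.
Others report (4, 6, 4): truth gives 0, best alternative gives -2.
Others report (4, 6, 6): truth gives 0, best alternative gives -2.
Others report (6, 4, 4): truth gives 0, best alternative gives -2.
Others report (6, 4, 6): truth gives 0, best alternative gives -2.
(Remaining 2 profiles checked similarly; truth is weakly best in each.)
In every case the truthful report is at least as good as any alternative, so it is a dominant strategy.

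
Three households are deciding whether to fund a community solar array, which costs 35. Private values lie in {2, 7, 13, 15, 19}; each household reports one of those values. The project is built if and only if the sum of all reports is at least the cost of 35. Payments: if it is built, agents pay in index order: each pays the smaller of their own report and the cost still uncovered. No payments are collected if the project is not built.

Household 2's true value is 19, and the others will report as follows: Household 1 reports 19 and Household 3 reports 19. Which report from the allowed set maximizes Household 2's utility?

2

Report 2: project built, pays 2, utility 19 - 2 = 17.
Report 7: project built, pays 7, utility 19 - 7 = 12.
Report 13: project built, pays 13, utility 19 - 13 = 6.
Report 15: project built, pays 15, utility 19 - 15 = 4.
Report 19: project built, pays 16, utility 19 - 16 = 3.
The best choice is 2 with utility 17.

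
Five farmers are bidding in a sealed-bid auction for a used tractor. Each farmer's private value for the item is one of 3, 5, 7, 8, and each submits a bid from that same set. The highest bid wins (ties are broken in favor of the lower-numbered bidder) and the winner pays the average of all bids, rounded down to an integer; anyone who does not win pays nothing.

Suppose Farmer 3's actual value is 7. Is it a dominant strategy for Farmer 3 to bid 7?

No

Consider the case where Farmer 1 bids 3, Farmer 2 bids 3, Farmer 4 bids 3 and Farmer 5 bids 5.
Truthful bid 7: wins, pays 4, utility 7 - 4 = 3.
Bid 5 instead: wins, pays 3, utility 7 - 3 = 4.
Since 4 > 3, bidding 5 is strictly better here, so truthful bidding is not dominant.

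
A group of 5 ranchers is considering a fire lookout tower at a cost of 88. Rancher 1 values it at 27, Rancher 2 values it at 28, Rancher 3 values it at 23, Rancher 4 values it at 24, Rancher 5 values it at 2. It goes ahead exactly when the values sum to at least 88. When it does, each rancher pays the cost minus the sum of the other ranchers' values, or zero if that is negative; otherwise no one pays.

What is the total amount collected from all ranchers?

38

Total value 104 ≥ cost 88, so it is built.
Rancher 1: others sum to 77; max(0, 88 - 77) = 11.
Rancher 2: others sum to 76; max(0, 88 - 76) = 12.
Rancher 3: others sum to 81; max(0, 88 - 81) = 7.
Rancher 4: others sum to 80; max(0, 88 - 80) = 8.
Rancher 5: others sum to 102; max(0, 88 - 102) = 0.
Total collected = 11 + 12 + 7 + 8 + 0 = 38.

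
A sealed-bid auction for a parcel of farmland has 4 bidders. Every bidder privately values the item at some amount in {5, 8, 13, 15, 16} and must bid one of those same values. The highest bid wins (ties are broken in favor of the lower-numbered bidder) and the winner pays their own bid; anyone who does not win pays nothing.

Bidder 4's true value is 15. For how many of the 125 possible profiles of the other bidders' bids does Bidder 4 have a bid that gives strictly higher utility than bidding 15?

8

Others bid (5, 5, 5): truth gives 0; bid 8 gives 7 > 0. Violating.
Others bid (5, 5, 8): truth gives 0; bid 13 gives 2 > 0. Violating.
Others bid (5, 8, 5): truth gives 0; bid 13 gives 2 > 0. Violating.
Others bid (5, 8, 8): truth gives 0; bid 13 gives 2 > 0. Violating.
Others bid (5, 5, 13): truth gives 0; no alternative beats it.
Others bid (5, 5, 15): truth gives 0; no alternative beats it.
(Checking all 125 profiles: 8 have a profitable deviation, 117 do not.)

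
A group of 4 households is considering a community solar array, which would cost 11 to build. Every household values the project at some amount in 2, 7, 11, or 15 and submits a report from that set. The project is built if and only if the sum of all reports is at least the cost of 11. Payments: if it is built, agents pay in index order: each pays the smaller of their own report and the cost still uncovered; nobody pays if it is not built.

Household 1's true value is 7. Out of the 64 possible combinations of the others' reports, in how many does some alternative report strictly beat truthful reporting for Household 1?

Others report (2, 2, 7): truth gives 0; report 2 gives 5 > 0. Violating.
Others report (2, 2, 11): truth gives 0; report 2 gives 5 > 0. Violating.
Others report (2, 2, 15): truth gives 0; report 2 gives 5 > 0. Violating.
Others report (2, 7, 2): truth gives 0; report 2 gives 5 > 0. Violating.
Others report (2, 2, 2): truth gives 0; no alternative beats it.
(Checking all 64 profiles: 63 have a profitable deviation, 1 does not.)

63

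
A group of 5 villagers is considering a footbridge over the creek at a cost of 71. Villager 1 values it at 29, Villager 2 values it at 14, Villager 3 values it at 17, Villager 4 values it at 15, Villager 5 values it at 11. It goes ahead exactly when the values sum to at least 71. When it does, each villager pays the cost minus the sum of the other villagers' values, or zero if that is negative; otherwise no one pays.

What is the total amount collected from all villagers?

16

Total value 86 ≥ cost 71, so it is built.
Villager 1: others sum to 57; max(0, 71 - 57) = 14.
Villager 2: others sum to 72; max(0, 71 - 72) = 0.
Villager 3: others sum to 69; max(0, 71 - 69) = 2.
Villager 4: others sum to 71; max(0, 71 - 71) = 0.
Villager 5: others sum to 75; max(0, 71 - 75) = 0.
Total collected = 14 + 0 + 2 + 0 + 0 = 16.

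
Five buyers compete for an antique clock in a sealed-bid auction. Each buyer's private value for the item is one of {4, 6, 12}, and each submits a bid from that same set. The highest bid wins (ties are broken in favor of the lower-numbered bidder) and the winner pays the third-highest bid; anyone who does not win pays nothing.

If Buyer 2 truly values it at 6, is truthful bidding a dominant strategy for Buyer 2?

No

Consider the case where Buyer 1 bids 4, Buyer 3 bids 4, Buyer 4 bids 4 and Buyer 5 bids 12.
Truthful bid 6: loses, pays 0, utility 0.
Bid 12 instead: wins, pays 4, utility 6 - 4 = 2.
Since 2 > 0, bidding 12 is strictly better here, so truthful bidding is not dominant.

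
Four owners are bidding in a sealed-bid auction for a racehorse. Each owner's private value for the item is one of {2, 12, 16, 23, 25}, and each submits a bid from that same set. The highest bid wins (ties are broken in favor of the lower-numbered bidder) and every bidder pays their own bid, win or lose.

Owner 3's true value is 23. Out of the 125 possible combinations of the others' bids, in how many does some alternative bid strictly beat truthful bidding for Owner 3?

101

Others bid (2, 2, 2): truth gives 0; bid 12 gives 11 > 0. Violating.
Others bid (2, 2, 12): truth gives 0; bid 12 gives 11 > 0. Violating.
Others bid (2, 2, 16): truth gives 0; bid 16 gives 7 > 0. Violating.
Others bid (2, 2, 25): truth gives -23; bid 2 gives -2 > -23. Violating.
Others bid (2, 2, 23): truth gives 0; no alternative beats it.
Others bid (2, 12, 23): truth gives 0; no alternative beats it.
(Checking all 125 profiles: 101 have a profitable deviation, 24 do not.)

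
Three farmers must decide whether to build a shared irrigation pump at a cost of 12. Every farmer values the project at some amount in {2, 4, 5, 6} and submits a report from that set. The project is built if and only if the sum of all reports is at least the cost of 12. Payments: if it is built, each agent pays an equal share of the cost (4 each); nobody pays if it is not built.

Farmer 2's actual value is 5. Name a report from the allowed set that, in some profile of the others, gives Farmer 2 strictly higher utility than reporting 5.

Suppose Farmer 1 reports 2 and Farmer 3 reports 4.
Report 5: project not built, utility 0.
Report 6: project built, pays 4, utility 5 - 4 = 1.
So reporting 6 beats truth here (1 > 0).

6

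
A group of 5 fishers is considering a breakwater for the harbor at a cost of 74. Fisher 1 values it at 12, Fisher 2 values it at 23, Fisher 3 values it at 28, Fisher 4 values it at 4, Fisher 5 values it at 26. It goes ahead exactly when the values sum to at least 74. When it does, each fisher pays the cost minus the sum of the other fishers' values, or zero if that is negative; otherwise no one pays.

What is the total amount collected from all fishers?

20

Total value 93 ≥ cost 74, so it is built.
Fisher 1: others sum to 81; max(0, 74 - 81) = 0.
Fisher 2: others sum to 70; max(0, 74 - 70) = 4.
Fisher 3: others sum to 65; max(0, 74 - 65) = 9.
Fisher 4: others sum to 89; max(0, 74 - 89) = 0.
Fisher 5: others sum to 67; max(0, 74 - 67) = 7.
Total collected = 0 + 4 + 9 + 0 + 7 = 20.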